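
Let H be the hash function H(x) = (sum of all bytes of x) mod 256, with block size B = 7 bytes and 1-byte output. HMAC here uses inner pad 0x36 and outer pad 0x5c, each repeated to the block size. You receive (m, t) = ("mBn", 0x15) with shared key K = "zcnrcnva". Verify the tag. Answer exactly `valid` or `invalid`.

Key "zcnrcnva" = 7a 63 6e 72 63 6e 76 61 is 8 bytes > B = 7, so hash it first: H(key) = 65, then zero-pad to 7 bytes: K' = 65 00 00 00 00 00 00.
K' ⊕ ipad = 53 36 36 36 36 36 36; K' ⊕ opad = 39 5c 5c 5c 5c 5c 5c.
Inner hash: sum = 83+54+54+54+54+54+54+109+66+110 = 692; mod 256 = 180 → b4.
Outer hash (recomputed tag): sum = 57+92+92+92+92+92+92+180 = 789; mod 256 = 21 → 15.
Recomputed tag = 15; claimed = 15 → match.

valid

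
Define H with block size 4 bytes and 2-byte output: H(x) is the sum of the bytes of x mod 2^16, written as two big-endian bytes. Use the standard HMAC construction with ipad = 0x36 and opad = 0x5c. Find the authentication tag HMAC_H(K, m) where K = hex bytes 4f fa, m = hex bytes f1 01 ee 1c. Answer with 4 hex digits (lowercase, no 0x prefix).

0221

Key hex bytes 4f fa is 2 bytes ≤ B = 4; zero-pad to 4 bytes: K' = 4f fa 00 00.
K' ⊕ ipad = 79 cc 36 36.  K' ⊕ opad = 13 a6 5c 5c.
Inner input = (K'⊕ipad) ∥ m = 79 cc 36 36 ∥ f1 01 ee 1c.
Inner hash: sum = 121+204+54+54+241+1+238+28 = 941 → 03 ad.
Outer input = (K'⊕opad) ∥ inner = 13 a6 5c 5c ∥ 03 ad.
Outer hash (tag): sum = 19+166+92+92+3+173 = 545 → 02 21.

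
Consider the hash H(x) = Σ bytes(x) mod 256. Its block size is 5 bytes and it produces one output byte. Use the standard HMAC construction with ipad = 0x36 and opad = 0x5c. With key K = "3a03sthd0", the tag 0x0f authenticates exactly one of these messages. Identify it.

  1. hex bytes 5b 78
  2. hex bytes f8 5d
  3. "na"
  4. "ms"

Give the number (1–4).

2

Key "3a03sthd0" = 33 61 30 33 73 74 68 64 30 is 9 bytes > B = 5, so hash it first: H(key) = da, then zero-pad to 5 bytes: K' = da 00 00 00 00.
K' ⊕ ipad = ec 36 36 36 36; K' ⊕ opad = 86 5c 5c 5c 5c.
m1: inner = H(ec 36 36 36 36 5b 78) = 97; tag = H(86 5c 5c 5c 5c 97) = 8d
m2: inner = H(ec 36 36 36 36 f8 5d) = 19; tag = H(86 5c 5c 5c 5c 19) = 0f ← matches
m3: inner = H(ec 36 36 36 36 6e 61) = 93; tag = H(86 5c 5c 5c 5c 93) = 89
m4: inner = H(ec 36 36 36 36 6d 73) = a4; tag = H(86 5c 5c 5c 5c a4) = 9a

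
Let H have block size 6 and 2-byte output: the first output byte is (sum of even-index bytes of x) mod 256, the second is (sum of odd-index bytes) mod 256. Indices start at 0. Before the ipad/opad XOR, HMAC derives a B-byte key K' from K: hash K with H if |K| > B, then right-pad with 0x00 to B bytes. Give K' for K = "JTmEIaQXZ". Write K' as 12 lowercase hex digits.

ab5200000000

|K| = 9 > B = 6, so first hash the key.
H(K): even-index sum = 427 mod 256 = 171; odd-index sum = 338 mod 256 = 82 → ab 52.
Zero-pad H(K) = ab 52 to 6 bytes: K' = ab 52 00 00 00 00.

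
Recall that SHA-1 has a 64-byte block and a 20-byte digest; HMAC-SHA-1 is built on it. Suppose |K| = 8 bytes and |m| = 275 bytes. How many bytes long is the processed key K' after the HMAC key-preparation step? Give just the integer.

Key is 8 ≤ 64 bytes, zero-padded: |K'| = 64.

64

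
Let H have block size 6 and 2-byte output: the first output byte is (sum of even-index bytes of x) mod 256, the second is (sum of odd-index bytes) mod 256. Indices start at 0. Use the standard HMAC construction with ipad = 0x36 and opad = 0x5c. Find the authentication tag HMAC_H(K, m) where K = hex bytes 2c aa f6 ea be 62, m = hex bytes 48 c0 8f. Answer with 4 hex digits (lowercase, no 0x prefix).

Key hex bytes 2c aa f6 ea be 62 is exactly B = 6 bytes: K' = 2c aa f6 ea be 62.
K' ⊕ ipad = 1a 9c c0 dc 88 54.  K' ⊕ opad = 70 f6 aa b6 e2 3e.
Inner input = (K'⊕ipad) ∥ m = 1a 9c c0 dc 88 54 ∥ 48 c0 8f.
Inner hash: even-index sum = 569 mod 256 = 57; odd-index sum = 652 mod 256 = 140 → 39 8c.
Outer input = (K'⊕opad) ∥ inner = 70 f6 aa b6 e2 3e ∥ 39 8c.
Outer hash (tag): even-index sum = 565 mod 256 = 53; odd-index sum = 630 mod 256 = 118 → 35 76.

3576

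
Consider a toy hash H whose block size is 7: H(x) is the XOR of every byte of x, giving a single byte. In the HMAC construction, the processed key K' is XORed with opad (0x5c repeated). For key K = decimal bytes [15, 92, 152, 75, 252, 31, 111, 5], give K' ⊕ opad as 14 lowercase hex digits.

Key decimal bytes [15, 92, 152, 75, 252, 31, 111, 5] = 0f 5c 98 4b fc 1f 6f 05 is 8 bytes > B = 7, so hash it first: H(key) = 09, then zero-pad to 7 bytes: K' = 09 00 00 00 00 00 00.
XOR each byte with 0x5c: 09⊕5c=55, 00⊕5c=5c, 00⊕5c=5c, 00⊕5c=5c, 00⊕5c=5c, 00⊕5c=5c, 00⊕5c=5c.

555c5c5c5c5c5c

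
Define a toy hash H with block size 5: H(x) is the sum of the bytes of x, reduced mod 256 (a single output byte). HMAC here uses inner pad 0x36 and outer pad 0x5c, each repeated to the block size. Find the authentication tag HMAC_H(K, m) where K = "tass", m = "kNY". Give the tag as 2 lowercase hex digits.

Key "tass" = 74 61 73 73 is 4 bytes ≤ B = 5; zero-pad to 5 bytes: K' = 74 61 73 73 00.
K' ⊕ ipad = 42 57 45 45 36.  K' ⊕ opad = 28 3d 2f 2f 5c.
Inner input = (K'⊕ipad) ∥ m = 42 57 45 45 36 ∥ 6b 4e 59.
Inner hash: sum = 66+87+69+69+54+107+78+89 = 619; mod 256 = 107 → 6b.
Outer input = (K'⊕opad) ∥ inner = 28 3d 2f 2f 5c ∥ 6b.
Outer hash (tag): sum = 40+61+47+47+92+107 = 394; mod 256 = 138 → 8a.

8a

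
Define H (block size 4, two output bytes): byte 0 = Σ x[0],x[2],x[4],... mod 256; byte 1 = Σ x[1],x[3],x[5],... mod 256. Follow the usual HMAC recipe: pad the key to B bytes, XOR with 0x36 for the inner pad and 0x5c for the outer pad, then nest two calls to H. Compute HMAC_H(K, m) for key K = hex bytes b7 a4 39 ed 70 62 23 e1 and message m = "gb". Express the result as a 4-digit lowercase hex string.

Key hex bytes b7 a4 39 ed 70 62 23 e1 is 8 bytes > B = 4, so hash it first: H(key) = 83 d4, then zero-pad to 4 bytes: K' = 83 d4 00 00.
K' ⊕ ipad = b5 e2 36 36.  K' ⊕ opad = df 88 5c 5c.
Inner input = (K'⊕ipad) ∥ m = b5 e2 36 36 ∥ 67 62.
Inner hash: even-index sum = 338 mod 256 = 82; odd-index sum = 378 mod 256 = 122 → 52 7a.
Outer input = (K'⊕opad) ∥ inner = df 88 5c 5c ∥ 52 7a.
Outer hash (tag): even-index sum = 397 mod 256 = 141; odd-index sum = 350 mod 256 = 94 → 8d 5e.

8d5e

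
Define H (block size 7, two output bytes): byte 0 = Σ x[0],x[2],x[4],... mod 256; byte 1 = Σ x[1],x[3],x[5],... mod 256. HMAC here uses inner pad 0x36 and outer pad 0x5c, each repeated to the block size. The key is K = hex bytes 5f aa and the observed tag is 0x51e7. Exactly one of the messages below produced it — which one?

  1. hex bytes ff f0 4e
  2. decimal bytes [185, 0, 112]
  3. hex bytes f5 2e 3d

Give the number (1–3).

Key hex bytes 5f aa is 2 bytes ≤ B = 7; zero-pad to 7 bytes: K' = 5f aa 00 00 00 00 00.
K' ⊕ ipad = 69 9c 36 36 36 36 36; K' ⊕ opad = 03 f6 5c 5c 5c 5c 5c.
m1: inner = H(69 9c 36 36 36 36 36 ff f0 4e) = fb 55; tag = H(03 f6 5c 5c 5c 5c 5c fb 55) = 6ca9
m2: inner = H(69 9c 36 36 36 36 36 b9 00 70) = 0b 31; tag = H(03 f6 5c 5c 5c 5c 5c 0b 31) = 48b9
m3: inner = H(69 9c 36 36 36 36 36 f5 2e 3d) = 39 3a; tag = H(03 f6 5c 5c 5c 5c 5c 39 3a) = 51e7 ← matches

3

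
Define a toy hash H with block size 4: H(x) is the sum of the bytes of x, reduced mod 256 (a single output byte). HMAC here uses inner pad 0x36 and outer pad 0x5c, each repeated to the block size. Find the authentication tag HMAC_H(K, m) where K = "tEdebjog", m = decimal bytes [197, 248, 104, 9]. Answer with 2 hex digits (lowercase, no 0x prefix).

Key "tEdebjog" = 74 45 64 65 62 6a 6f 67 is 8 bytes > B = 4, so hash it first: H(key) = 24, then zero-pad to 4 bytes: K' = 24 00 00 00.
K' ⊕ ipad = 12 36 36 36.  K' ⊕ opad = 78 5c 5c 5c.
Inner input = (K'⊕ipad) ∥ m = 12 36 36 36 ∥ c5 f8 68 09.
Inner hash: sum = 18+54+54+54+197+248+104+9 = 738; mod 256 = 226 → e2.
Outer input = (K'⊕opad) ∥ inner = 78 5c 5c 5c ∥ e2.
Outer hash (tag): sum = 120+92+92+92+226 = 622; mod 256 = 110 → 6e.

6e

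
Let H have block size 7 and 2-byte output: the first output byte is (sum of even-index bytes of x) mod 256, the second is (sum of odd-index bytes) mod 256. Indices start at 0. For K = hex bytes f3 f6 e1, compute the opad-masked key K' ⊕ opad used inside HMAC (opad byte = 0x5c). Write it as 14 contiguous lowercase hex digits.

afaabd5c5c5c5c

Key hex bytes f3 f6 e1 is 3 bytes ≤ B = 7; zero-pad to 7 bytes: K' = f3 f6 e1 00 00 00 00.
XOR each byte with 0x5c: f3⊕5c=af, f6⊕5c=aa, e1⊕5c=bd, 00⊕5c=5c, 00⊕5c=5c, 00⊕5c=5c, 00⊕5c=5c.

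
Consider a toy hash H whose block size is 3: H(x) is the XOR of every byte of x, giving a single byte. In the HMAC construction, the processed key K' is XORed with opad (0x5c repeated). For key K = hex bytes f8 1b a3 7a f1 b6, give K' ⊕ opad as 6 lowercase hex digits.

215c5c

Key hex bytes f8 1b a3 7a f1 b6 is 6 bytes > B = 3, so hash it first: H(key) = 7d, then zero-pad to 3 bytes: K' = 7d 00 00.
XOR each byte with 0x5c: 7d⊕5c=21, 00⊕5c=5c, 00⊕5c=5c.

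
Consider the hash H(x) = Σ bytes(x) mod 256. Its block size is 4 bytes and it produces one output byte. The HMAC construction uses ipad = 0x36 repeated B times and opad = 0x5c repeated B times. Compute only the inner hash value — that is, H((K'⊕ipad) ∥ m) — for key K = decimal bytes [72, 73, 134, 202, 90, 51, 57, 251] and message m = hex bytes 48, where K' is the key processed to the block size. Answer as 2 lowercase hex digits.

7e

Key decimal bytes [72, 73, 134, 202, 90, 51, 57, 251] = 48 49 86 ca 5a 33 39 fb is 8 bytes > B = 4, so hash it first: H(key) = a2, then zero-pad to 4 bytes: K' = a2 00 00 00.
K' ⊕ ipad = 94 36 36 36.
Inner input = 94 36 36 36 ∥ 48.
Inner hash: sum = 148+54+54+54+72 = 382; mod 256 = 126 → 7e.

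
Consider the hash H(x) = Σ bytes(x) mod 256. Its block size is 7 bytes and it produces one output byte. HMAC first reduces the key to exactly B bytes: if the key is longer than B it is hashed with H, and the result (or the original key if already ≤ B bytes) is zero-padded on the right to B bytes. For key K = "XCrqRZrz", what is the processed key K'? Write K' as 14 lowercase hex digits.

16000000000000

|K| = 8 > B = 7, so first hash the key.
H(K): sum = 88+67+114+113+82+90+114+122 = 790; mod 256 = 22 → 16.
Zero-pad H(K) = 16 to 7 bytes: K' = 16 00 00 00 00 00 00.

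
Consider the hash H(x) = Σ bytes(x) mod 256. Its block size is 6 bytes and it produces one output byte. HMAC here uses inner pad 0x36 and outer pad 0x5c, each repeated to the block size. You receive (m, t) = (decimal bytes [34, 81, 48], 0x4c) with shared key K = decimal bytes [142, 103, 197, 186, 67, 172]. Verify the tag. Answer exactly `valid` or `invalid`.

Key decimal bytes [142, 103, 197, 186, 67, 172] = 8e 67 c5 ba 43 ac is exactly B = 6 bytes: K' = 8e 67 c5 ba 43 ac.
K' ⊕ ipad = b8 51 f3 8c 75 9a; K' ⊕ opad = d2 3b 99 e6 1f f0.
Inner hash: sum = 184+81+243+140+117+154+34+81+48 = 1082; mod 256 = 58 → 3a.
Outer hash (recomputed tag): sum = 210+59+153+230+31+240+58 = 981; mod 256 = 213 → d5.
Recomputed tag = d5; claimed = 4c → mismatch.

invalid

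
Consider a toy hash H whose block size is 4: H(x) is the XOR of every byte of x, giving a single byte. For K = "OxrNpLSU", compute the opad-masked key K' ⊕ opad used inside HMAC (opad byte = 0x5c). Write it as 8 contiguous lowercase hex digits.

Key "OxrNpLSU" = 4f 78 72 4e 70 4c 53 55 is 8 bytes > B = 4, so hash it first: H(key) = 31, then zero-pad to 4 bytes: K' = 31 00 00 00.
XOR each byte with 0x5c: 31⊕5c=6d, 00⊕5c=5c, 00⊕5c=5c, 00⊕5c=5c.

6d5c5c5c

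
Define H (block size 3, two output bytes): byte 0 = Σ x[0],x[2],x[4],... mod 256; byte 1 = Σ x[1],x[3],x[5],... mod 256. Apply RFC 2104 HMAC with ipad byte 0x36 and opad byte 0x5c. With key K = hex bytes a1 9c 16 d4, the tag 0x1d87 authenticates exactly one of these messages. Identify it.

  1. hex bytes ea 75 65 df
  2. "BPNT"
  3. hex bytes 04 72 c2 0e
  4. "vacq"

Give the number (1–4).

Key hex bytes a1 9c 16 d4 is 4 bytes > B = 3, so hash it first: H(key) = b7 70, then zero-pad to 3 bytes: K' = b7 70 00.
K' ⊕ ipad = 81 46 36; K' ⊕ opad = eb 2c 5c.
m1: inner = H(81 46 36 ea 75 65 df) = 0b 95; tag = H(eb 2c 5c 0b 95) = dc37
m2: inner = H(81 46 36 42 50 4e 54) = 5b d6; tag = H(eb 2c 5c 5b d6) = 1d87 ← matches
m3: inner = H(81 46 36 04 72 c2 0e) = 37 0c; tag = H(eb 2c 5c 37 0c) = 5363
m4: inner = H(81 46 36 76 61 63 71) = 89 1f; tag = H(eb 2c 5c 89 1f) = 66b5

2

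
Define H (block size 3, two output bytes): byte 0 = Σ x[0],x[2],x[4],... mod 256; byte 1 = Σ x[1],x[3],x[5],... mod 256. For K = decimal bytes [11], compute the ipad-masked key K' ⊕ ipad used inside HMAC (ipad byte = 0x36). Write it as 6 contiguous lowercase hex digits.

Key decimal bytes [11] = 0b is 1 byte ≤ B = 3; zero-pad to 3 bytes: K' = 0b 00 00.
XOR each byte with 0x36: 0b⊕36=3d, 00⊕36=36, 00⊕36=36.

3d3636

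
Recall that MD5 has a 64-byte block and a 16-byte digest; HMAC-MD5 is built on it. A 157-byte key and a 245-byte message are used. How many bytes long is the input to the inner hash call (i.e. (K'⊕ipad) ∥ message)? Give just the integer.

309

Key is 157 > 64 bytes, so it is hashed to 16 bytes then zero-padded to 64: |K'| = 64.
Inner input = (K'⊕ipad) ∥ m → 64 + 245 = 309 bytes.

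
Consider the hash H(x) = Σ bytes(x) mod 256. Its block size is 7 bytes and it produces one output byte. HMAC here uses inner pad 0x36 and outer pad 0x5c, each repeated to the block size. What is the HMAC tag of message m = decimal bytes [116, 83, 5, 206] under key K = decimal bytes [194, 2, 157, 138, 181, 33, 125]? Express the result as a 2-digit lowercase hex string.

Key decimal bytes [194, 2, 157, 138, 181, 33, 125] = c2 02 9d 8a b5 21 7d is exactly B = 7 bytes: K' = c2 02 9d 8a b5 21 7d.
K' ⊕ ipad = f4 34 ab bc 83 17 4b.  K' ⊕ opad = 9e 5e c1 d6 e9 7d 21.
Inner input = (K'⊕ipad) ∥ m = f4 34 ab bc 83 17 4b ∥ 74 53 05 ce.
Inner hash: sum = 244+52+171+188+131+23+75+116+83+5+206 = 1294; mod 256 = 14 → 0e.
Outer input = (K'⊕opad) ∥ inner = 9e 5e c1 d6 e9 7d 21 ∥ 0e.
Outer hash (tag): sum = 158+94+193+214+233+125+33+14 = 1064; mod 256 = 40 → 28.

28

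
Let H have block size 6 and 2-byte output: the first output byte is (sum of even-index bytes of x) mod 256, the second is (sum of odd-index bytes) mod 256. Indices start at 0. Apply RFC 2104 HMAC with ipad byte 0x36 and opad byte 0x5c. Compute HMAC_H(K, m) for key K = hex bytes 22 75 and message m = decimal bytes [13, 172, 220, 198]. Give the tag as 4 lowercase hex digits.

9f02

Key hex bytes 22 75 is 2 bytes ≤ B = 6; zero-pad to 6 bytes: K' = 22 75 00 00 00 00.
K' ⊕ ipad = 14 43 36 36 36 36.  K' ⊕ opad = 7e 29 5c 5c 5c 5c.
Inner input = (K'⊕ipad) ∥ m = 14 43 36 36 36 36 ∥ 0d ac dc c6.
Inner hash: even-index sum = 361 mod 256 = 105; odd-index sum = 545 mod 256 = 33 → 69 21.
Outer input = (K'⊕opad) ∥ inner = 7e 29 5c 5c 5c 5c ∥ 69 21.
Outer hash (tag): even-index sum = 415 mod 256 = 159; odd-index sum = 258 mod 256 = 2 → 9f 02.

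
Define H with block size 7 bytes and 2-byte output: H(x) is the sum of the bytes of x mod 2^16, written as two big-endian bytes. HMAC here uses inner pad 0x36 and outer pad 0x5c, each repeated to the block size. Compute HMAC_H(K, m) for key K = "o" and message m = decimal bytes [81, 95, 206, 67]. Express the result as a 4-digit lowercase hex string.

02bc

Key "o" = 6f is 1 byte ≤ B = 7; zero-pad to 7 bytes: K' = 6f 00 00 00 00 00 00.
K' ⊕ ipad = 59 36 36 36 36 36 36.  K' ⊕ opad = 33 5c 5c 5c 5c 5c 5c.
Inner input = (K'⊕ipad) ∥ m = 59 36 36 36 36 36 36 ∥ 51 5f ce 43.
Inner hash: sum = 89+54+54+54+54+54+54+81+95+206+67 = 862 → 03 5e.
Outer input = (K'⊕opad) ∥ inner = 33 5c 5c 5c 5c 5c 5c ∥ 03 5e.
Outer hash (tag): sum = 51+92+92+92+92+92+92+3+94 = 700 → 02 bc.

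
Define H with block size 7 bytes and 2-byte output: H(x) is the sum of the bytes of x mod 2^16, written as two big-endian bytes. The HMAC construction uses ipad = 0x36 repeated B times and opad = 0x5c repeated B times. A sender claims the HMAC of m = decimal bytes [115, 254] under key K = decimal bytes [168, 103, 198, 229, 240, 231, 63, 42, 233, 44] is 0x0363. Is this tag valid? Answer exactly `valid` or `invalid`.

Key decimal bytes [168, 103, 198, 229, 240, 231, 63, 42, 233, 44] = a8 67 c6 e5 f0 e7 3f 2a e9 2c is 10 bytes > B = 7, so hash it first: H(key) = 06 0f, then zero-pad to 7 bytes: K' = 06 0f 00 00 00 00 00.
K' ⊕ ipad = 30 39 36 36 36 36 36; K' ⊕ opad = 5a 53 5c 5c 5c 5c 5c.
Inner hash: sum = 48+57+54+54+54+54+54+115+254 = 744 → 02 e8.
Outer hash (recomputed tag): sum = 90+83+92+92+92+92+92+2+232 = 867 → 03 63.
Recomputed tag = 0363; claimed = 0363 → match.

valid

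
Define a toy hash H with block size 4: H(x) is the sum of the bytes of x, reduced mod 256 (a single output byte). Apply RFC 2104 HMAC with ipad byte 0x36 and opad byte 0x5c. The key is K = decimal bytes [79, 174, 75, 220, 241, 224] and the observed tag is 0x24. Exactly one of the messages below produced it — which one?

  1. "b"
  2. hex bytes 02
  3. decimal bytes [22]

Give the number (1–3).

Key decimal bytes [79, 174, 75, 220, 241, 224] = 4f ae 4b dc f1 e0 is 6 bytes > B = 4, so hash it first: H(key) = f5, then zero-pad to 4 bytes: K' = f5 00 00 00.
K' ⊕ ipad = c3 36 36 36; K' ⊕ opad = a9 5c 5c 5c.
m1: inner = H(c3 36 36 36 62) = c7; tag = H(a9 5c 5c 5c c7) = 84
m2: inner = H(c3 36 36 36 02) = 67; tag = H(a9 5c 5c 5c 67) = 24 ← matches
m3: inner = H(c3 36 36 36 16) = 7b; tag = H(a9 5c 5c 5c 7b) = 38

2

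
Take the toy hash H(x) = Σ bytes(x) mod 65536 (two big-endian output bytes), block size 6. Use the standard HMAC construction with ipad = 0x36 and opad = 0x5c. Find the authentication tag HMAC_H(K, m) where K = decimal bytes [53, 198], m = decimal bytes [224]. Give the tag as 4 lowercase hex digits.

0320

Key decimal bytes [53, 198] = 35 c6 is 2 bytes ≤ B = 6; zero-pad to 6 bytes: K' = 35 c6 00 00 00 00.
K' ⊕ ipad = 03 f0 36 36 36 36.  K' ⊕ opad = 69 9a 5c 5c 5c 5c.
Inner input = (K'⊕ipad) ∥ m = 03 f0 36 36 36 36 ∥ e0.
Inner hash: sum = 3+240+54+54+54+54+224 = 683 → 02 ab.
Outer input = (K'⊕opad) ∥ inner = 69 9a 5c 5c 5c 5c ∥ 02 ab.
Outer hash (tag): sum = 105+154+92+92+92+92+2+171 = 800 → 03 20.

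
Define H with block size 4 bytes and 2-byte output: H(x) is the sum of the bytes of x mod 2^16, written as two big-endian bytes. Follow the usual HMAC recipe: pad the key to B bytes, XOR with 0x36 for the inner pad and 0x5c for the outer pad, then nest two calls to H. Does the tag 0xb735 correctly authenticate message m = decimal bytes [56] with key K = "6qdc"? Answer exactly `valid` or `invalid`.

invalid

Key "6qdc" = 36 71 64 63 is exactly B = 4 bytes: K' = 36 71 64 63.
K' ⊕ ipad = 00 47 52 55; K' ⊕ opad = 6a 2d 38 3f.
Inner hash: sum = 0+71+82+85+56 = 294 → 01 26.
Outer hash (recomputed tag): sum = 106+45+56+63+1+38 = 309 → 01 35.
Recomputed tag = 0135; claimed = b735 → mismatch.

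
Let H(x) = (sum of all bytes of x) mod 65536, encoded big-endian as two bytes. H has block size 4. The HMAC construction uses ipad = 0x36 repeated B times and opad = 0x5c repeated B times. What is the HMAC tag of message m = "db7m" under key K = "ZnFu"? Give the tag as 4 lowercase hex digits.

Key "ZnFu" = 5a 6e 46 75 is exactly B = 4 bytes: K' = 5a 6e 46 75.
K' ⊕ ipad = 6c 58 70 43.  K' ⊕ opad = 06 32 1a 29.
Inner input = (K'⊕ipad) ∥ m = 6c 58 70 43 ∥ 64 62 37 6d.
Inner hash: sum = 108+88+112+67+100+98+55+109 = 737 → 02 e1.
Outer input = (K'⊕opad) ∥ inner = 06 32 1a 29 ∥ 02 e1.
Outer hash (tag): sum = 6+50+26+41+2+225 = 350 → 01 5e.

015e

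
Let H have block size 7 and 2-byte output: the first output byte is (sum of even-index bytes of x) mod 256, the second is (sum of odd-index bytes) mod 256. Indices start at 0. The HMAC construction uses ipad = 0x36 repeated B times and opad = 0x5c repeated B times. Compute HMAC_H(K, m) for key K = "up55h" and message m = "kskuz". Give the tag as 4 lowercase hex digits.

Key "up55h" = 75 70 35 35 68 is 5 bytes ≤ B = 7; zero-pad to 7 bytes: K' = 75 70 35 35 68 00 00.
K' ⊕ ipad = 43 46 03 03 5e 36 36.  K' ⊕ opad = 29 2c 69 69 34 5c 5c.
Inner input = (K'⊕ipad) ∥ m = 43 46 03 03 5e 36 36 ∥ 6b 73 6b 75 7a.
Inner hash: even-index sum = 450 mod 256 = 194; odd-index sum = 463 mod 256 = 207 → c2 cf.
Outer input = (K'⊕opad) ∥ inner = 29 2c 69 69 34 5c 5c ∥ c2 cf.
Outer hash (tag): even-index sum = 497 mod 256 = 241; odd-index sum = 435 mod 256 = 179 → f1 b3.

f1b3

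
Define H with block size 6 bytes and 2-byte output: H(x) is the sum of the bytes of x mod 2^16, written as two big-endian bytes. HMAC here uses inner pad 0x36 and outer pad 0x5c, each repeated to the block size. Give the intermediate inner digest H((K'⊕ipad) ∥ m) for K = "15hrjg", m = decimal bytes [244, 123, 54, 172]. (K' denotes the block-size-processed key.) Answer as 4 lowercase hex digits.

Key "15hrjg" = 31 35 68 72 6a 67 is exactly B = 6 bytes: K' = 31 35 68 72 6a 67.
K' ⊕ ipad = 07 03 5e 44 5c 51.
Inner input = 07 03 5e 44 5c 51 ∥ f4 7b 36 ac.
Inner hash: sum = 7+3+94+68+92+81+244+123+54+172 = 938 → 03 aa.

03aa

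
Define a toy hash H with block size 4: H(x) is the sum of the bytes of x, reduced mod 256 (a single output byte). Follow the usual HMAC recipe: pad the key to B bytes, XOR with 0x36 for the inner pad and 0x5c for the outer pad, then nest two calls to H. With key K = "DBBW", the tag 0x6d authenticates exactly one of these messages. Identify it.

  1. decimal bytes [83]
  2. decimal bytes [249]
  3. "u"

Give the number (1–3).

1

Key "DBBW" = 44 42 42 57 is exactly B = 4 bytes: K' = 44 42 42 57.
K' ⊕ ipad = 72 74 74 61; K' ⊕ opad = 18 1e 1e 0b.
m1: inner = H(72 74 74 61 53) = 0e; tag = H(18 1e 1e 0b 0e) = 6d ← matches
m2: inner = H(72 74 74 61 f9) = b4; tag = H(18 1e 1e 0b b4) = 13
m3: inner = H(72 74 74 61 75) = 30; tag = H(18 1e 1e 0b 30) = 8f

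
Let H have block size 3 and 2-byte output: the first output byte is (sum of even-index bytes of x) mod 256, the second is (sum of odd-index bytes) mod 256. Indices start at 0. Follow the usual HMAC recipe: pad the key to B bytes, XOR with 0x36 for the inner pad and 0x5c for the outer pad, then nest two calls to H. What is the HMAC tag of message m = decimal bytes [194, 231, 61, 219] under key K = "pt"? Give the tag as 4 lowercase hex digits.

Key "pt" = 70 74 is 2 bytes ≤ B = 3; zero-pad to 3 bytes: K' = 70 74 00.
K' ⊕ ipad = 46 42 36.  K' ⊕ opad = 2c 28 5c.
Inner input = (K'⊕ipad) ∥ m = 46 42 36 ∥ c2 e7 3d db.
Inner hash: even-index sum = 574 mod 256 = 62; odd-index sum = 321 mod 256 = 65 → 3e 41.
Outer input = (K'⊕opad) ∥ inner = 2c 28 5c ∥ 3e 41.
Outer hash (tag): even-index sum = 201 mod 256 = 201; odd-index sum = 102 mod 256 = 102 → c9 66.

c966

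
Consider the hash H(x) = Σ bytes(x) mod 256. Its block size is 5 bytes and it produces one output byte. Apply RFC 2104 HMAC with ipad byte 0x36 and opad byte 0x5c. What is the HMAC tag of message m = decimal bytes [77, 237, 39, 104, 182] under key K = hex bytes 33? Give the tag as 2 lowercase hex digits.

Key hex bytes 33 is 1 byte ≤ B = 5; zero-pad to 5 bytes: K' = 33 00 00 00 00.
K' ⊕ ipad = 05 36 36 36 36.  K' ⊕ opad = 6f 5c 5c 5c 5c.
Inner input = (K'⊕ipad) ∥ m = 05 36 36 36 36 ∥ 4d ed 27 68 b6.
Inner hash: sum = 5+54+54+54+54+77+237+39+104+182 = 860; mod 256 = 92 → 5c.
Outer input = (K'⊕opad) ∥ inner = 6f 5c 5c 5c 5c ∥ 5c.
Outer hash (tag): sum = 111+92+92+92+92+92 = 571; mod 256 = 59 → 3b.

3b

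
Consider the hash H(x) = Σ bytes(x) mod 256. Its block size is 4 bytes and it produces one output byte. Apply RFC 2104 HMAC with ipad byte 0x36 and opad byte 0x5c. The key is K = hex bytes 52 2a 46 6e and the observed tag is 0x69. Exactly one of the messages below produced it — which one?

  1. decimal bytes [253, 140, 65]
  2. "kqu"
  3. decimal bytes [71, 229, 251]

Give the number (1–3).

2

Key hex bytes 52 2a 46 6e is exactly B = 4 bytes: K' = 52 2a 46 6e.
K' ⊕ ipad = 64 1c 70 58; K' ⊕ opad = 0e 76 1a 32.
m1: inner = H(64 1c 70 58 fd 8c 41) = 12; tag = H(0e 76 1a 32 12) = e2
m2: inner = H(64 1c 70 58 6b 71 75) = 99; tag = H(0e 76 1a 32 99) = 69 ← matches
m3: inner = H(64 1c 70 58 47 e5 fb) = 6f; tag = H(0e 76 1a 32 6f) = 3f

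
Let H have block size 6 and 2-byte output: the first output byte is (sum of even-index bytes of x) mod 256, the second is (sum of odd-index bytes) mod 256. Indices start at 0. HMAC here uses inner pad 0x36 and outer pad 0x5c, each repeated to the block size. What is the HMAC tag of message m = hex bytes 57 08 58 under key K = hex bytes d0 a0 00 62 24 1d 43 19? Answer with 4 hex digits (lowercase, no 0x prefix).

3f9e

Key hex bytes d0 a0 00 62 24 1d 43 19 is 8 bytes > B = 6, so hash it first: H(key) = 37 38, then zero-pad to 6 bytes: K' = 37 38 00 00 00 00.
K' ⊕ ipad = 01 0e 36 36 36 36.  K' ⊕ opad = 6b 64 5c 5c 5c 5c.
Inner input = (K'⊕ipad) ∥ m = 01 0e 36 36 36 36 ∥ 57 08 58.
Inner hash: even-index sum = 284 mod 256 = 28; odd-index sum = 130 mod 256 = 130 → 1c 82.
Outer input = (K'⊕opad) ∥ inner = 6b 64 5c 5c 5c 5c ∥ 1c 82.
Outer hash (tag): even-index sum = 319 mod 256 = 63; odd-index sum = 414 mod 256 = 158 → 3f 9e.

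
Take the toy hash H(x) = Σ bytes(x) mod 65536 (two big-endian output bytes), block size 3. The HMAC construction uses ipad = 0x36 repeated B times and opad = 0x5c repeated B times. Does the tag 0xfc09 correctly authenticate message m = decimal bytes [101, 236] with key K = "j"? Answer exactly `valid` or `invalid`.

Key "j" = 6a is 1 byte ≤ B = 3; zero-pad to 3 bytes: K' = 6a 00 00.
K' ⊕ ipad = 5c 36 36; K' ⊕ opad = 36 5c 5c.
Inner hash: sum = 92+54+54+101+236 = 537 → 02 19.
Outer hash (recomputed tag): sum = 54+92+92+2+25 = 265 → 01 09.
Recomputed tag = 0109; claimed = fc09 → mismatch.

invalid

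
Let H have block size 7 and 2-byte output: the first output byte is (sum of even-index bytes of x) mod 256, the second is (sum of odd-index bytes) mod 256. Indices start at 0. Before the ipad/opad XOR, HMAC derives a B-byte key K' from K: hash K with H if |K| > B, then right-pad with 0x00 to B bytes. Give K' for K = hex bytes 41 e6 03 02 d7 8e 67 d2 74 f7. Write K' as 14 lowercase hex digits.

|K| = 10 > B = 7, so first hash the key.
H(K): even-index sum = 502 mod 256 = 246; odd-index sum = 831 mod 256 = 63 → f6 3f.
Zero-pad H(K) = f6 3f to 7 bytes: K' = f6 3f 00 00 00 00 00.

f63f0000000000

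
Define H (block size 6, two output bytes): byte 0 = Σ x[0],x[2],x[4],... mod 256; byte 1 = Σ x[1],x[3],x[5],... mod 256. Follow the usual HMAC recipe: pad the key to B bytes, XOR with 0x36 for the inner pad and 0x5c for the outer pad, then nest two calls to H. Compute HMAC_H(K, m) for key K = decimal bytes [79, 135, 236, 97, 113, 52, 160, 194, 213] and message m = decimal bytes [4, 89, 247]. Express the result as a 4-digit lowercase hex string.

Key decimal bytes [79, 135, 236, 97, 113, 52, 160, 194, 213] = 4f 87 ec 61 71 34 a0 c2 d5 is 9 bytes > B = 6, so hash it first: H(key) = 21 de, then zero-pad to 6 bytes: K' = 21 de 00 00 00 00.
K' ⊕ ipad = 17 e8 36 36 36 36.  K' ⊕ opad = 7d 82 5c 5c 5c 5c.
Inner input = (K'⊕ipad) ∥ m = 17 e8 36 36 36 36 ∥ 04 59 f7.
Inner hash: even-index sum = 382 mod 256 = 126; odd-index sum = 429 mod 256 = 173 → 7e ad.
Outer input = (K'⊕opad) ∥ inner = 7d 82 5c 5c 5c 5c ∥ 7e ad.
Outer hash (tag): even-index sum = 435 mod 256 = 179; odd-index sum = 487 mod 256 = 231 → b3 e7.

b3e7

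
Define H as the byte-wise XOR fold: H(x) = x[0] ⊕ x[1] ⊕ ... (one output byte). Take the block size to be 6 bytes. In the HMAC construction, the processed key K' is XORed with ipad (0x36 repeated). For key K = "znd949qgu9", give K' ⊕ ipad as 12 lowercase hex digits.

283636363636

Key "znd949qgu9" = 7a 6e 64 39 34 39 71 67 75 39 is 10 bytes > B = 6, so hash it first: H(key) = 1e, then zero-pad to 6 bytes: K' = 1e 00 00 00 00 00.
XOR each byte with 0x36: 1e⊕36=28, 00⊕36=36, 00⊕36=36, 00⊕36=36, 00⊕36=36, 00⊕36=36.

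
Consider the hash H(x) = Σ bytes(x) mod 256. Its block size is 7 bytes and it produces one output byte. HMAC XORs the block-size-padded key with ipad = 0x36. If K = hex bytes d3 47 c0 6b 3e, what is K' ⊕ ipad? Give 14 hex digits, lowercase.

Key hex bytes d3 47 c0 6b 3e is 5 bytes ≤ B = 7; zero-pad to 7 bytes: K' = d3 47 c0 6b 3e 00 00.
XOR each byte with 0x36: d3⊕36=e5, 47⊕36=71, c0⊕36=f6, 6b⊕36=5d, 3e⊕36=08, 00⊕36=36, 00⊕36=36.

e571f65d083636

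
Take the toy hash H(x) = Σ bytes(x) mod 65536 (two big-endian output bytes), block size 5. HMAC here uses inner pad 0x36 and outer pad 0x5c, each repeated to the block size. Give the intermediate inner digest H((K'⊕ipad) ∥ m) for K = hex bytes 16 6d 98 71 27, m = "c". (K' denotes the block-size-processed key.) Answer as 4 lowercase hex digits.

01e4

Key hex bytes 16 6d 98 71 27 is exactly B = 5 bytes: K' = 16 6d 98 71 27.
K' ⊕ ipad = 20 5b ae 47 11.
Inner input = 20 5b ae 47 11 ∥ 63.
Inner hash: sum = 32+91+174+71+17+99 = 484 → 01 e4.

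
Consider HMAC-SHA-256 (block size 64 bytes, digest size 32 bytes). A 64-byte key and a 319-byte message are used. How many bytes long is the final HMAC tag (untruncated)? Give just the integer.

32

The tag is one SHA-256 digest: 32 bytes.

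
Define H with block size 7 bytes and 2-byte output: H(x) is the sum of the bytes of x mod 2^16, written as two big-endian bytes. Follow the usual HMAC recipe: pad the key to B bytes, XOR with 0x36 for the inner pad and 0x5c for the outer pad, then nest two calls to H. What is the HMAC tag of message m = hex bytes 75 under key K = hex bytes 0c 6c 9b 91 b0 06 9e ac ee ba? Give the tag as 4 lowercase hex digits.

Key hex bytes 0c 6c 9b 91 b0 06 9e ac ee ba is 10 bytes > B = 7, so hash it first: H(key) = 05 4c, then zero-pad to 7 bytes: K' = 05 4c 00 00 00 00 00.
K' ⊕ ipad = 33 7a 36 36 36 36 36.  K' ⊕ opad = 59 10 5c 5c 5c 5c 5c.
Inner input = (K'⊕ipad) ∥ m = 33 7a 36 36 36 36 36 ∥ 75.
Inner hash: sum = 51+122+54+54+54+54+54+117 = 560 → 02 30.
Outer input = (K'⊕opad) ∥ inner = 59 10 5c 5c 5c 5c 5c ∥ 02 30.
Outer hash (tag): sum = 89+16+92+92+92+92+92+2+48 = 615 → 02 67.

0267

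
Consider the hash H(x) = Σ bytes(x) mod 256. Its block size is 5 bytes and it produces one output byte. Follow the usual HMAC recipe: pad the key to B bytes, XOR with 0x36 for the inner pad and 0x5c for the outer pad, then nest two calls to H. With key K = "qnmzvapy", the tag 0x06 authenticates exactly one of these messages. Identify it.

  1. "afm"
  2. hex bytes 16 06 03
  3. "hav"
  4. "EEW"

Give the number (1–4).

Key "qnmzvapy" = 71 6e 6d 7a 76 61 70 79 is 8 bytes > B = 5, so hash it first: H(key) = 86, then zero-pad to 5 bytes: K' = 86 00 00 00 00.
K' ⊕ ipad = b0 36 36 36 36; K' ⊕ opad = da 5c 5c 5c 5c.
m1: inner = H(b0 36 36 36 36 61 66 6d) = bc; tag = H(da 5c 5c 5c 5c bc) = 06 ← matches
m2: inner = H(b0 36 36 36 36 16 06 03) = a7; tag = H(da 5c 5c 5c 5c a7) = f1
m3: inner = H(b0 36 36 36 36 68 61 76) = c7; tag = H(da 5c 5c 5c 5c c7) = 11
m4: inner = H(b0 36 36 36 36 45 45 57) = 69; tag = H(da 5c 5c 5c 5c 69) = b3

1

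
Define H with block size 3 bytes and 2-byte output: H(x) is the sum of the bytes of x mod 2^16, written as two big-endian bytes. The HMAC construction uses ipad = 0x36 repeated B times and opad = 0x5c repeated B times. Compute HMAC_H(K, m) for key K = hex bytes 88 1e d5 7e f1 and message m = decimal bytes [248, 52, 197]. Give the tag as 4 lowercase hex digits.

Key hex bytes 88 1e d5 7e f1 is 5 bytes > B = 3, so hash it first: H(key) = 02 ea, then zero-pad to 3 bytes: K' = 02 ea 00.
K' ⊕ ipad = 34 dc 36.  K' ⊕ opad = 5e b6 5c.
Inner input = (K'⊕ipad) ∥ m = 34 dc 36 ∥ f8 34 c5.
Inner hash: sum = 52+220+54+248+52+197 = 823 → 03 37.
Outer input = (K'⊕opad) ∥ inner = 5e b6 5c ∥ 03 37.
Outer hash (tag): sum = 94+182+92+3+55 = 426 → 01 aa.

01aa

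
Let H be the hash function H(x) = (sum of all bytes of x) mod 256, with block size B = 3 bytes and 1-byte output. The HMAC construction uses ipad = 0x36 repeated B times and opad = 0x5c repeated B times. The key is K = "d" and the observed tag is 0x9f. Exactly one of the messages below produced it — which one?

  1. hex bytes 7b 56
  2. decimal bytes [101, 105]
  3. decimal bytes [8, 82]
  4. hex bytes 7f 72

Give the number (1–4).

Key "d" = 64 is 1 byte ≤ B = 3; zero-pad to 3 bytes: K' = 64 00 00.
K' ⊕ ipad = 52 36 36; K' ⊕ opad = 38 5c 5c.
m1: inner = H(52 36 36 7b 56) = 8f; tag = H(38 5c 5c 8f) = 7f
m2: inner = H(52 36 36 65 69) = 8c; tag = H(38 5c 5c 8c) = 7c
m3: inner = H(52 36 36 08 52) = 18; tag = H(38 5c 5c 18) = 08
m4: inner = H(52 36 36 7f 72) = af; tag = H(38 5c 5c af) = 9f ← matches

4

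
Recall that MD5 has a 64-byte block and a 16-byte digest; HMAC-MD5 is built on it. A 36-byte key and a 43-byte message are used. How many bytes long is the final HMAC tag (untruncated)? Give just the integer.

The tag is one MD5 digest: 16 bytes.

16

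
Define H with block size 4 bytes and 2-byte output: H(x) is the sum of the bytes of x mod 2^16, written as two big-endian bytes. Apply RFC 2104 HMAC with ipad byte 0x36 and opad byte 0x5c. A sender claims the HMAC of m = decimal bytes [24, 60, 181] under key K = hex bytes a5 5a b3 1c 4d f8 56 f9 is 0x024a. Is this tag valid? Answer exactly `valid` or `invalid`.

Key hex bytes a5 5a b3 1c 4d f8 56 f9 is 8 bytes > B = 4, so hash it first: H(key) = 04 62, then zero-pad to 4 bytes: K' = 04 62 00 00.
K' ⊕ ipad = 32 54 36 36; K' ⊕ opad = 58 3e 5c 5c.
Inner hash: sum = 50+84+54+54+24+60+181 = 507 → 01 fb.
Outer hash (recomputed tag): sum = 88+62+92+92+1+251 = 586 → 02 4a.
Recomputed tag = 024a; claimed = 024a → match.

valid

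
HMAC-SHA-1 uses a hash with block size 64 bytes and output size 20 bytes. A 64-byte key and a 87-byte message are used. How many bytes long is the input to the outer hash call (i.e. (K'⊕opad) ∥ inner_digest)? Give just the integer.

84

Key is 64 ≤ 64 bytes, zero-padded: |K'| = 64.
Outer input = (K'⊕opad) ∥ H(inner) → 64 + 20 = 84 bytes.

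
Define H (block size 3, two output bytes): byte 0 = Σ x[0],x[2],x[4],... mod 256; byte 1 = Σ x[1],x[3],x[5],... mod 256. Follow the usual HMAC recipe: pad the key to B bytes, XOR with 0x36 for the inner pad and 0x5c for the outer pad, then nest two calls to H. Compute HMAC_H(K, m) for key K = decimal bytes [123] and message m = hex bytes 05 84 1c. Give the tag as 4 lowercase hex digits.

Key decimal bytes [123] = 7b is 1 byte ≤ B = 3; zero-pad to 3 bytes: K' = 7b 00 00.
K' ⊕ ipad = 4d 36 36.  K' ⊕ opad = 27 5c 5c.
Inner input = (K'⊕ipad) ∥ m = 4d 36 36 ∥ 05 84 1c.
Inner hash: even-index sum = 263 mod 256 = 7; odd-index sum = 87 mod 256 = 87 → 07 57.
Outer input = (K'⊕opad) ∥ inner = 27 5c 5c ∥ 07 57.
Outer hash (tag): even-index sum = 218 mod 256 = 218; odd-index sum = 99 mod 256 = 99 → da 63.

da63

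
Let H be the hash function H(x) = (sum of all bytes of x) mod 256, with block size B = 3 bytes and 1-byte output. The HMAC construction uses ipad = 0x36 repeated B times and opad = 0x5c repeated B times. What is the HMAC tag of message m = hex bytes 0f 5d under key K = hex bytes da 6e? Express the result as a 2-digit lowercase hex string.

fa

Key hex bytes da 6e is 2 bytes ≤ B = 3; zero-pad to 3 bytes: K' = da 6e 00.
K' ⊕ ipad = ec 58 36.  K' ⊕ opad = 86 32 5c.
Inner input = (K'⊕ipad) ∥ m = ec 58 36 ∥ 0f 5d.
Inner hash: sum = 236+88+54+15+93 = 486; mod 256 = 230 → e6.
Outer input = (K'⊕opad) ∥ inner = 86 32 5c ∥ e6.
Outer hash (tag): sum = 134+50+92+230 = 506; mod 256 = 250 → fa.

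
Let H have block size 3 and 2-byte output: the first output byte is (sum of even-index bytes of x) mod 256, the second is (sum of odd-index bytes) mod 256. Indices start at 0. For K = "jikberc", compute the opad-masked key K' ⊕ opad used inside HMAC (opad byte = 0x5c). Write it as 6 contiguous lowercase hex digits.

Key "jikberc" = 6a 69 6b 62 65 72 63 is 7 bytes > B = 3, so hash it first: H(key) = 9d 3d, then zero-pad to 3 bytes: K' = 9d 3d 00.
XOR each byte with 0x5c: 9d⊕5c=c1, 3d⊕5c=61, 00⊕5c=5c.

c1615c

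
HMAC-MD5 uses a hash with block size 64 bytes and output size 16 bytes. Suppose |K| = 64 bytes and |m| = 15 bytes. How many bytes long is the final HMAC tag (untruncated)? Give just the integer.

The tag is one MD5 digest: 16 bytes.

16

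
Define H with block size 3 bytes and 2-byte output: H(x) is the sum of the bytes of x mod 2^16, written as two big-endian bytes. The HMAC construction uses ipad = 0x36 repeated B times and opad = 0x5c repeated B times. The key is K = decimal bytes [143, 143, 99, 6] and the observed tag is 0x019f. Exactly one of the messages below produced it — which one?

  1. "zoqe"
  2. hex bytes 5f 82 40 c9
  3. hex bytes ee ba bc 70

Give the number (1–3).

Key decimal bytes [143, 143, 99, 6] = 8f 8f 63 06 is 4 bytes > B = 3, so hash it first: H(key) = 01 87, then zero-pad to 3 bytes: K' = 01 87 00.
K' ⊕ ipad = 37 b1 36; K' ⊕ opad = 5d db 5c.
m1: inner = H(37 b1 36 7a 6f 71 65) = 02 dd; tag = H(5d db 5c 02 dd) = 0273
m2: inner = H(37 b1 36 5f 82 40 c9) = 03 08; tag = H(5d db 5c 03 08) = 019f ← matches
m3: inner = H(37 b1 36 ee ba bc 70) = 03 f2; tag = H(5d db 5c 03 f2) = 0289

2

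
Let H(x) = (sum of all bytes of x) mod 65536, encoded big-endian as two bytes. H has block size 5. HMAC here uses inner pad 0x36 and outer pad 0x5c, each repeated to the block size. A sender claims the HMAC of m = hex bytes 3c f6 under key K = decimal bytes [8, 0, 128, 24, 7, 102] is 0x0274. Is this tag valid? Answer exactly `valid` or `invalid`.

invalid

Key decimal bytes [8, 0, 128, 24, 7, 102] = 08 00 80 18 07 66 is 6 bytes > B = 5, so hash it first: H(key) = 01 0d, then zero-pad to 5 bytes: K' = 01 0d 00 00 00.
K' ⊕ ipad = 37 3b 36 36 36; K' ⊕ opad = 5d 51 5c 5c 5c.
Inner hash: sum = 55+59+54+54+54+60+246 = 582 → 02 46.
Outer hash (recomputed tag): sum = 93+81+92+92+92+2+70 = 522 → 02 0a.
Recomputed tag = 020a; claimed = 0274 → mismatch.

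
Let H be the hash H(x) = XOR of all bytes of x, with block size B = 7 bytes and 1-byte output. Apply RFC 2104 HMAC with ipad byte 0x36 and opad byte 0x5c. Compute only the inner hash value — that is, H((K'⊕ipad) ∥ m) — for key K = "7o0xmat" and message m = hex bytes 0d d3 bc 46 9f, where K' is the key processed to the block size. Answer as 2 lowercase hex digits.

e5

Key "7o0xmat" = 37 6f 30 78 6d 61 74 is exactly B = 7 bytes: K' = 37 6f 30 78 6d 61 74.
K' ⊕ ipad = 01 59 06 4e 5b 57 42.
Inner input = 01 59 06 4e 5b 57 42 ∥ 0d d3 bc 46 9f.
Inner hash: XOR 01⊕59⊕06⊕4e⊕5b⊕57⊕42⊕0d⊕d3⊕bc⊕46⊕9f = e5.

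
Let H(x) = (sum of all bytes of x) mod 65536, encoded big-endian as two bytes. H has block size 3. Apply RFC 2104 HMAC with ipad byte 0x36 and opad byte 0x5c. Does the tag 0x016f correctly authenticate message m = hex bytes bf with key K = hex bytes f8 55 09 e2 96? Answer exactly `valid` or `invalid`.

valid

Key hex bytes f8 55 09 e2 96 is 5 bytes > B = 3, so hash it first: H(key) = 02 ce, then zero-pad to 3 bytes: K' = 02 ce 00.
K' ⊕ ipad = 34 f8 36; K' ⊕ opad = 5e 92 5c.
Inner hash: sum = 52+248+54+191 = 545 → 02 21.
Outer hash (recomputed tag): sum = 94+146+92+2+33 = 367 → 01 6f.
Recomputed tag = 016f; claimed = 016f → match.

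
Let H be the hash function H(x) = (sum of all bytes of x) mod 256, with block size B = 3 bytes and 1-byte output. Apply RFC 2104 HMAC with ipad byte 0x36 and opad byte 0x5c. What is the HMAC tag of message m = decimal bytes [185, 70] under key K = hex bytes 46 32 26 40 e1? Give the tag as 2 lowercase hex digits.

8f

Key hex bytes 46 32 26 40 e1 is 5 bytes > B = 3, so hash it first: H(key) = bf, then zero-pad to 3 bytes: K' = bf 00 00.
K' ⊕ ipad = 89 36 36.  K' ⊕ opad = e3 5c 5c.
Inner input = (K'⊕ipad) ∥ m = 89 36 36 ∥ b9 46.
Inner hash: sum = 137+54+54+185+70 = 500; mod 256 = 244 → f4.
Outer input = (K'⊕opad) ∥ inner = e3 5c 5c ∥ f4.
Outer hash (tag): sum = 227+92+92+244 = 655; mod 256 = 143 → 8f.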